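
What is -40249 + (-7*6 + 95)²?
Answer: -37440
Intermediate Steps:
-40249 + (-7*6 + 95)² = -40249 + (-42 + 95)² = -40249 + 53² = -40249 + 2809 = -37440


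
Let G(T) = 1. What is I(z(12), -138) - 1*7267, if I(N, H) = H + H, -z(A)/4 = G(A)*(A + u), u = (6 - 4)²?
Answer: -7543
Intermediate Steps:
u = 4 (u = 2² = 4)
z(A) = -16 - 4*A (z(A) = -4*(A + 4) = -4*(4 + A) = -16 - 4*A)
I(N, H) = 2*H
I(z(12), -138) - 1*7267 = 2*(-138) - 1*7267 = -276 - 7267 = -7543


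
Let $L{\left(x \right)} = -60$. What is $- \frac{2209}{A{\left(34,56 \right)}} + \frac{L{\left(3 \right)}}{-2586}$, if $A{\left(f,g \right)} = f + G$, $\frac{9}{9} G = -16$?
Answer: $- \frac{951899}{7758} \approx -122.7$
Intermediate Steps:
$G = -16$
$A{\left(f,g \right)} = -16 + f$ ($A{\left(f,g \right)} = f - 16 = -16 + f$)
$- \frac{2209}{A{\left(34,56 \right)}} + \frac{L{\left(3 \right)}}{-2586} = - \frac{2209}{-16 + 34} - \frac{60}{-2586} = - \frac{2209}{18} - - \frac{10}{431} = \left(-2209\right) \frac{1}{18} + \frac{10}{431} = - \frac{2209}{18} + \frac{10}{431} = - \frac{951899}{7758}$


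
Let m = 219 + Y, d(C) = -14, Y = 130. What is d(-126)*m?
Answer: -4886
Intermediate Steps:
m = 349 (m = 219 + 130 = 349)
d(-126)*m = -14*349 = -4886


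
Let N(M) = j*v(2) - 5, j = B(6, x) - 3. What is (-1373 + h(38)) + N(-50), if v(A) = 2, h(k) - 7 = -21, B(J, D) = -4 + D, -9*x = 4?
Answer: -12662/9 ≈ -1406.9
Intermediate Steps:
x = -4/9 (x = -⅑*4 = -4/9 ≈ -0.44444)
j = -67/9 (j = (-4 - 4/9) - 3 = -40/9 - 3 = -67/9 ≈ -7.4444)
h(k) = -14 (h(k) = 7 - 21 = -14)
N(M) = -179/9 (N(M) = -67/9*2 - 5 = -134/9 - 5 = -179/9)
(-1373 + h(38)) + N(-50) = (-1373 - 14) - 179/9 = -1387 - 179/9 = -12662/9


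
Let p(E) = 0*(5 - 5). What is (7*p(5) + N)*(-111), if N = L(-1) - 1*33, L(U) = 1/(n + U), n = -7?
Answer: 29415/8 ≈ 3676.9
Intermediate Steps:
L(U) = 1/(-7 + U)
N = -265/8 (N = 1/(-7 - 1) - 1*33 = 1/(-8) - 33 = -⅛ - 33 = -265/8 ≈ -33.125)
p(E) = 0 (p(E) = 0*0 = 0)
(7*p(5) + N)*(-111) = (7*0 - 265/8)*(-111) = (0 - 265/8)*(-111) = -265/8*(-111) = 29415/8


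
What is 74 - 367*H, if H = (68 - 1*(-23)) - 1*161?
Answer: 25764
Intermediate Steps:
H = -70 (H = (68 + 23) - 161 = 91 - 161 = -70)
74 - 367*H = 74 - 367*(-70) = 74 + 25690 = 25764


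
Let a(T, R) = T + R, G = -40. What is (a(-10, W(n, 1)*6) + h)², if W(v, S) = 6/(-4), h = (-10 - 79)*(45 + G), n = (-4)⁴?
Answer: 215296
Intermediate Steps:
n = 256
h = -445 (h = (-10 - 79)*(45 - 40) = -89*5 = -445)
W(v, S) = -3/2 (W(v, S) = 6*(-¼) = -3/2)
a(T, R) = R + T
(a(-10, W(n, 1)*6) + h)² = ((-3/2*6 - 10) - 445)² = ((-9 - 10) - 445)² = (-19 - 445)² = (-464)² = 215296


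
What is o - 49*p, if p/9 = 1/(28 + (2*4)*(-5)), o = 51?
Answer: 351/4 ≈ 87.750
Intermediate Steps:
p = -¾ (p = 9/(28 + (2*4)*(-5)) = 9/(28 + 8*(-5)) = 9/(28 - 40) = 9/(-12) = 9*(-1/12) = -¾ ≈ -0.75000)
o - 49*p = 51 - 49*(-¾) = 51 + 147/4 = 351/4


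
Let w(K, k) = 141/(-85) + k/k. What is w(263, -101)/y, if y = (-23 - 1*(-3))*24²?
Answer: 7/122400 ≈ 5.7190e-5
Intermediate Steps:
w(K, k) = -56/85 (w(K, k) = 141*(-1/85) + 1 = -141/85 + 1 = -56/85)
y = -11520 (y = (-23 + 3)*576 = -20*576 = -11520)
w(263, -101)/y = -56/85/(-11520) = -56/85*(-1/11520) = 7/122400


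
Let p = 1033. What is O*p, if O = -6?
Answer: -6198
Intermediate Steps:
O*p = -6*1033 = -6198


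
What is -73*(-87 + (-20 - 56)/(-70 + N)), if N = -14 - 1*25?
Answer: 686711/109 ≈ 6300.1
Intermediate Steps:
N = -39 (N = -14 - 25 = -39)
-73*(-87 + (-20 - 56)/(-70 + N)) = -73*(-87 + (-20 - 56)/(-70 - 39)) = -73*(-87 - 76/(-109)) = -73*(-87 - 76*(-1/109)) = -73*(-87 + 76/109) = -73*(-9407/109) = 686711/109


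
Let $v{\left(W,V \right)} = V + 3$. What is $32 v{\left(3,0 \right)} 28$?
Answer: $2688$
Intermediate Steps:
$v{\left(W,V \right)} = 3 + V$
$32 v{\left(3,0 \right)} 28 = 32 \left(3 + 0\right) 28 = 32 \cdot 3 \cdot 28 = 96 \cdot 28 = 2688$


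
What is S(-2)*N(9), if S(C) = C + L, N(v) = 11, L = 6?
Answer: 44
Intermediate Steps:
S(C) = 6 + C (S(C) = C + 6 = 6 + C)
S(-2)*N(9) = (6 - 2)*11 = 4*11 = 44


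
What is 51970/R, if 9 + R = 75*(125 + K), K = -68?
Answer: 25985/2133 ≈ 12.182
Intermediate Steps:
R = 4266 (R = -9 + 75*(125 - 68) = -9 + 75*57 = -9 + 4275 = 4266)
51970/R = 51970/4266 = 51970*(1/4266) = 25985/2133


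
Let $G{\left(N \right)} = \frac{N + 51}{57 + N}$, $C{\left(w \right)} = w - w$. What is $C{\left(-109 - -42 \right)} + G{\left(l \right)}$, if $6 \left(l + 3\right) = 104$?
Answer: $\frac{98}{107} \approx 0.91589$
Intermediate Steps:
$l = \frac{43}{3}$ ($l = -3 + \frac{1}{6} \cdot 104 = -3 + \frac{52}{3} = \frac{43}{3} \approx 14.333$)
$C{\left(w \right)} = 0$
$G{\left(N \right)} = \frac{51 + N}{57 + N}$
$C{\left(-109 - -42 \right)} + G{\left(l \right)} = 0 + \frac{51 + \frac{43}{3}}{57 + \frac{43}{3}} = 0 + \frac{1}{\frac{214}{3}} \cdot \frac{196}{3} = 0 + \frac{3}{214} \cdot \frac{196}{3} = 0 + \frac{98}{107} = \frac{98}{107}$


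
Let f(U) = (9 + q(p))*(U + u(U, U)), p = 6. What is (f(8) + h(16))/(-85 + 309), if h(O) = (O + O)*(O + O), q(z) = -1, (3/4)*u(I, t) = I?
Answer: 110/21 ≈ 5.2381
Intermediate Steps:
u(I, t) = 4*I/3
f(U) = 56*U/3 (f(U) = (9 - 1)*(U + 4*U/3) = 8*(7*U/3) = 56*U/3)
h(O) = 4*O² (h(O) = (2*O)*(2*O) = 4*O²)
(f(8) + h(16))/(-85 + 309) = ((56/3)*8 + 4*16²)/(-85 + 309) = (448/3 + 4*256)/224 = (448/3 + 1024)*(1/224) = (3520/3)*(1/224) = 110/21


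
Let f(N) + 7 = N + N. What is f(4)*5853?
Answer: 5853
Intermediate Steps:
f(N) = -7 + 2*N (f(N) = -7 + (N + N) = -7 + 2*N)
f(4)*5853 = (-7 + 2*4)*5853 = (-7 + 8)*5853 = 1*5853 = 5853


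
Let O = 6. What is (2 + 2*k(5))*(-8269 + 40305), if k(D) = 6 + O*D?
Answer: 2370664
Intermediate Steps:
k(D) = 6 + 6*D
(2 + 2*k(5))*(-8269 + 40305) = (2 + 2*(6 + 6*5))*(-8269 + 40305) = (2 + 2*(6 + 30))*32036 = (2 + 2*36)*32036 = (2 + 72)*32036 = 74*32036 = 2370664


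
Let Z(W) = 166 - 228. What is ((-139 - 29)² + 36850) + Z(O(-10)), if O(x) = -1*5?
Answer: 65012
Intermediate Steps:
O(x) = -5
Z(W) = -62
((-139 - 29)² + 36850) + Z(O(-10)) = ((-139 - 29)² + 36850) - 62 = ((-168)² + 36850) - 62 = (28224 + 36850) - 62 = 65074 - 62 = 65012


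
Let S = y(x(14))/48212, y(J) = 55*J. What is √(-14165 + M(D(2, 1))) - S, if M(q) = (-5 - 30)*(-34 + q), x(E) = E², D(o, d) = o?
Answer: -2695/12053 + I*√13045 ≈ -0.2236 + 114.21*I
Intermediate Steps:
M(q) = 1190 - 35*q (M(q) = -35*(-34 + q) = 1190 - 35*q)
S = 2695/12053 (S = (55*14²)/48212 = (55*196)*(1/48212) = 10780*(1/48212) = 2695/12053 ≈ 0.22360)
√(-14165 + M(D(2, 1))) - S = √(-14165 + (1190 - 35*2)) - 1*2695/12053 = √(-14165 + (1190 - 70)) - 2695/12053 = √(-14165 + 1120) - 2695/12053 = √(-13045) - 2695/12053 = I*√13045 - 2695/12053 = -2695/12053 + I*√13045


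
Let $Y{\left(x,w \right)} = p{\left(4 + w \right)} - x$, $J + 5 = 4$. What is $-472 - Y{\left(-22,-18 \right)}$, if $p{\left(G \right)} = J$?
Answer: $-493$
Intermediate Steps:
$J = -1$ ($J = -5 + 4 = -1$)
$p{\left(G \right)} = -1$
$Y{\left(x,w \right)} = -1 - x$
$-472 - Y{\left(-22,-18 \right)} = -472 - \left(-1 - -22\right) = -472 - \left(-1 + 22\right) = -472 - 21 = -493$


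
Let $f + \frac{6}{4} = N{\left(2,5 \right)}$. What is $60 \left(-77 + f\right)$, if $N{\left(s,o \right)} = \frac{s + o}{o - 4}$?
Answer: $-4290$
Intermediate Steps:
$N{\left(s,o \right)} = \frac{o + s}{-4 + o}$
$f = \frac{11}{2}$ ($f = - \frac{3}{2} + \frac{5 + 2}{-4 + 5} = - \frac{3}{2} + 1^{-1} \cdot 7 = - \frac{3}{2} + 1 \cdot 7 = - \frac{3}{2} + 7 = \frac{11}{2} \approx 5.5$)
$60 \left(-77 + f\right) = 60 \left(-77 + \frac{11}{2}\right) = 60 \left(- \frac{143}{2}\right) = -4290$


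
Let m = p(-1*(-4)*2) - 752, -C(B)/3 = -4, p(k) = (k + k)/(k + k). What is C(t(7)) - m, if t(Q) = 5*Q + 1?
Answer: 763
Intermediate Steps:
p(k) = 1 (p(k) = (2*k)/((2*k)) = (2*k)*(1/(2*k)) = 1)
t(Q) = 1 + 5*Q
C(B) = 12 (C(B) = -3*(-4) = 12)
m = -751 (m = 1 - 752 = -751)
C(t(7)) - m = 12 - 1*(-751) = 12 + 751 = 763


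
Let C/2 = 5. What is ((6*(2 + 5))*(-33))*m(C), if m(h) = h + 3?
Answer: -18018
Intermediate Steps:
C = 10 (C = 2*5 = 10)
m(h) = 3 + h
((6*(2 + 5))*(-33))*m(C) = ((6*(2 + 5))*(-33))*(3 + 10) = ((6*7)*(-33))*13 = (42*(-33))*13 = -1386*13 = -18018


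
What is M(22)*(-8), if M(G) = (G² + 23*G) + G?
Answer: -8096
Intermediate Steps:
M(G) = G² + 24*G
M(22)*(-8) = (22*(24 + 22))*(-8) = (22*46)*(-8) = 1012*(-8) = -8096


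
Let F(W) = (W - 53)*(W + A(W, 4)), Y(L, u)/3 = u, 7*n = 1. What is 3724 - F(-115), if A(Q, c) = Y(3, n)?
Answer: -15524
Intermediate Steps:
n = 1/7 (n = (1/7)*1 = 1/7 ≈ 0.14286)
Y(L, u) = 3*u
A(Q, c) = 3/7 (A(Q, c) = 3*(1/7) = 3/7)
F(W) = (-53 + W)*(3/7 + W) (F(W) = (W - 53)*(W + 3/7) = (-53 + W)*(3/7 + W))
3724 - F(-115) = 3724 - (-159/7 + (-115)**2 - 368/7*(-115)) = 3724 - (-159/7 + 13225 + 42320/7) = 3724 - 1*19248 = 3724 - 19248 = -15524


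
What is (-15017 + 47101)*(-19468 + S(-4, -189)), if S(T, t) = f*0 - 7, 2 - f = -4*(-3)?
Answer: -624835900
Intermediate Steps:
f = -10 (f = 2 - (-4)*(-3) = 2 - 1*12 = 2 - 12 = -10)
S(T, t) = -7 (S(T, t) = -10*0 - 7 = 0 - 7 = -7)
(-15017 + 47101)*(-19468 + S(-4, -189)) = (-15017 + 47101)*(-19468 - 7) = 32084*(-19475) = -624835900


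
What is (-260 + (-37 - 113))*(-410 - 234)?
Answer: 264040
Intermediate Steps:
(-260 + (-37 - 113))*(-410 - 234) = (-260 - 150)*(-644) = -410*(-644) = 264040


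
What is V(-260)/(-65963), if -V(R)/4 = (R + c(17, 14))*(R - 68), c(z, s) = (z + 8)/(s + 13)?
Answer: 9177440/1781001 ≈ 5.1530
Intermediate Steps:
c(z, s) = (8 + z)/(13 + s)
V(R) = -4*(-68 + R)*(25/27 + R) (V(R) = -4*(R + (8 + 17)/(13 + 14))*(R - 68) = -4*(R + 25/27)*(-68 + R) = -4*(25/27 + R)*(-68 + R) = -4*(-68 + R)*(25/27 + R))
V(-260)/(-65963) = (6800/27 - 4*(-260)² + (7244/27)*(-260))/(-65963) = (6800/27 - 4*67600 - 1883440/27)*(-1/65963) = (6800/27 - 270400 - 1883440/27)*(-1/65963) = -9177440/27*(-1/65963) = 9177440/1781001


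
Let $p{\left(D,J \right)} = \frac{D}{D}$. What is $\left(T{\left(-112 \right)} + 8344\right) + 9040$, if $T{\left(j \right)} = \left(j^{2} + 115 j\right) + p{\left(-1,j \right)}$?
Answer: $17049$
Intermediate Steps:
$p{\left(D,J \right)} = 1$
$T{\left(j \right)} = 1 + j^{2} + 115 j$ ($T{\left(j \right)} = \left(j^{2} + 115 j\right) + 1 = 1 + j^{2} + 115 j$)
$\left(T{\left(-112 \right)} + 8344\right) + 9040 = \left(\left(1 + \left(-112\right)^{2} + 115 \left(-112\right)\right) + 8344\right) + 9040 = \left(\left(1 + 12544 - 12880\right) + 8344\right) + 9040 = \left(-335 + 8344\right) + 9040 = 8009 + 9040 = 17049$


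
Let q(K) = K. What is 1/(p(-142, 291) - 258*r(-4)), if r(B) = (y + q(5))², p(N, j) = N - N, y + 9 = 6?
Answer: -1/1032 ≈ -0.00096899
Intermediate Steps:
y = -3 (y = -9 + 6 = -3)
p(N, j) = 0
r(B) = 4 (r(B) = (-3 + 5)² = 2² = 4)
1/(p(-142, 291) - 258*r(-4)) = 1/(0 - 258*4) = 1/(0 - 1032) = 1/(-1032) = -1/1032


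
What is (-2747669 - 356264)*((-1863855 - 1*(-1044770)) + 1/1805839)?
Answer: 655876845162136566/257977 ≈ 2.5424e+12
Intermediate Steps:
(-2747669 - 356264)*((-1863855 - 1*(-1044770)) + 1/1805839) = -3103933*((-1863855 + 1044770) + 1/1805839) = -3103933*(-819085 + 1/1805839) = -3103933*(-1479135637314/1805839) = 655876845162136566/257977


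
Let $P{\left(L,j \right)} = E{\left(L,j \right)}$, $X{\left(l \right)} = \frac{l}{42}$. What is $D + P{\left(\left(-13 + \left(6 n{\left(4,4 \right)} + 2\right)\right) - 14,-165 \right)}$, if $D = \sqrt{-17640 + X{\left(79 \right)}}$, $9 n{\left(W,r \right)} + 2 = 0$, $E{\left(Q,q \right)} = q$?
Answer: $-165 + \frac{i \sqrt{31113642}}{42} \approx -165.0 + 132.81 i$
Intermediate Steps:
$X{\left(l \right)} = \frac{l}{42}$ ($X{\left(l \right)} = l \frac{1}{42} = \frac{l}{42}$)
$n{\left(W,r \right)} = - \frac{2}{9}$ ($n{\left(W,r \right)} = - \frac{2}{9} + \frac{1}{9} \cdot 0 = - \frac{2}{9} + 0 = - \frac{2}{9}$)
$P{\left(L,j \right)} = j$
$D = \frac{i \sqrt{31113642}}{42}$ ($D = \sqrt{-17640 + \frac{1}{42} \cdot 79} = \sqrt{-17640 + \frac{79}{42}} = \sqrt{- \frac{740801}{42}} = \frac{i \sqrt{31113642}}{42} \approx 132.81 i$)
$D + P{\left(\left(-13 + \left(6 n{\left(4,4 \right)} + 2\right)\right) - 14,-165 \right)} = \frac{i \sqrt{31113642}}{42} - 165 = -165 + \frac{i \sqrt{31113642}}{42}$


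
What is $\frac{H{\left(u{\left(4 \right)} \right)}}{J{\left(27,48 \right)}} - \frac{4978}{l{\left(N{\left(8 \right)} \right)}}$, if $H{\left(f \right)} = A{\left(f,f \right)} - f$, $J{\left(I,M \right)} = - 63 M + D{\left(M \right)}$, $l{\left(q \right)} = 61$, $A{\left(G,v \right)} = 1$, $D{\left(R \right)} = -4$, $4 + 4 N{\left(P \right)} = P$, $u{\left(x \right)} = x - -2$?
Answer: $- \frac{15073079}{184708} \approx -81.605$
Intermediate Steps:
$u{\left(x \right)} = 2 + x$ ($u{\left(x \right)} = x + 2 = 2 + x$)
$N{\left(P \right)} = -1 + \frac{P}{4}$
$J{\left(I,M \right)} = -4 - 63 M$ ($J{\left(I,M \right)} = - 63 M - 4 = -4 - 63 M$)
$H{\left(f \right)} = 1 - f$
$\frac{H{\left(u{\left(4 \right)} \right)}}{J{\left(27,48 \right)}} - \frac{4978}{l{\left(N{\left(8 \right)} \right)}} = \frac{1 - \left(2 + 4\right)}{-4 - 3024} - \frac{4978}{61} = \frac{1 - 6}{-4 - 3024} - \frac{4978}{61} = \frac{1 - 6}{-3028} - \frac{4978}{61} = \left(-5\right) \left(- \frac{1}{3028}\right) - \frac{4978}{61} = \frac{5}{3028} - \frac{4978}{61} = - \frac{15073079}{184708}$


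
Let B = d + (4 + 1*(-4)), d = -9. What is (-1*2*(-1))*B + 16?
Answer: -2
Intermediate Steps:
B = -9 (B = -9 + (4 + 1*(-4)) = -9 + (4 - 4) = -9 + 0 = -9)
(-1*2*(-1))*B + 16 = (-1*2*(-1))*(-9) + 16 = -2*(-1)*(-9) + 16 = 2*(-9) + 16 = -18 + 16 = -2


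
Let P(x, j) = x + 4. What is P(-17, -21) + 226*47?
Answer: 10609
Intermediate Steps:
P(x, j) = 4 + x
P(-17, -21) + 226*47 = (4 - 17) + 226*47 = -13 + 10622 = 10609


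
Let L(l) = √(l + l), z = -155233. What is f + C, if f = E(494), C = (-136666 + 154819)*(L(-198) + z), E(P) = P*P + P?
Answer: -2817700119 + 108918*I*√11 ≈ -2.8177e+9 + 3.6124e+5*I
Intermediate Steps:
L(l) = √2*√l (L(l) = √(2*l) = √2*√l)
E(P) = P + P² (E(P) = P² + P = P + P²)
C = -2817944649 + 108918*I*√11 (C = (-136666 + 154819)*(√2*√(-198) - 155233) = 18153*(√2*(3*I*√22) - 155233) = 18153*(6*I*√11 - 155233) = 18153*(-155233 + 6*I*√11) = -2817944649 + 108918*I*√11 ≈ -2.8179e+9 + 3.6124e+5*I)
f = 244530 (f = 494*(1 + 494) = 494*495 = 244530)
f + C = 244530 + (-2817944649 + 108918*I*√11) = -2817700119 + 108918*I*√11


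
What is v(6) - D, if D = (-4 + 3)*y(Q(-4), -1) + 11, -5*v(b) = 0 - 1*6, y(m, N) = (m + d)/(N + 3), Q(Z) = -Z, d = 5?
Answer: -53/10 ≈ -5.3000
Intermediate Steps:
y(m, N) = (5 + m)/(3 + N) (y(m, N) = (m + 5)/(N + 3) = (5 + m)/(3 + N))
v(b) = 6/5 (v(b) = -(0 - 1*6)/5 = -(0 - 6)/5 = -⅕*(-6) = 6/5)
D = 13/2 (D = (-4 + 3)*((5 - 1*(-4))/(3 - 1)) + 11 = -(5 + 4)/2 + 11 = -9/2 + 11 = 13/2 ≈ 6.5000)
v(6) - D = 6/5 - 1*13/2 = 6/5 - 13/2 = -53/10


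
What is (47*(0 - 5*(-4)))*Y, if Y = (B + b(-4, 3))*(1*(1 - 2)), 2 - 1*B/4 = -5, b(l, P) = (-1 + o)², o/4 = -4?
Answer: -297980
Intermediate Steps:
o = -16 (o = 4*(-4) = -16)
b(l, P) = 289 (b(l, P) = (-1 - 16)² = (-17)² = 289)
B = 28 (B = 8 - 4*(-5) = 8 + 20 = 28)
Y = -317 (Y = (28 + 289)*(1*(1 - 2)) = 317*(1*(-1)) = 317*(-1) = -317)
(47*(0 - 5*(-4)))*Y = (47*(0 - 5*(-4)))*(-317) = (47*(0 + 20))*(-317) = (47*20)*(-317) = 940*(-317) = -297980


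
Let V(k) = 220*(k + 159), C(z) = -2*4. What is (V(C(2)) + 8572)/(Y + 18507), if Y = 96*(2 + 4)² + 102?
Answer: 41792/22065 ≈ 1.8940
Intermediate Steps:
C(z) = -8
V(k) = 34980 + 220*k (V(k) = 220*(159 + k) = 34980 + 220*k)
Y = 3558 (Y = 96*6² + 102 = 96*36 + 102 = 3456 + 102 = 3558)
(V(C(2)) + 8572)/(Y + 18507) = ((34980 + 220*(-8)) + 8572)/(3558 + 18507) = ((34980 - 1760) + 8572)/22065 = (33220 + 8572)*(1/22065) = 41792*(1/22065) = 41792/22065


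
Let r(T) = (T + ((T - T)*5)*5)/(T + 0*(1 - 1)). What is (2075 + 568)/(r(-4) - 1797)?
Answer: -2643/1796 ≈ -1.4716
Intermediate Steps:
r(T) = 1 (r(T) = (T + (0*5)*5)/(T + 0*0) = (T + 0*5)/(T + 0) = (T + 0)/T = T/T = 1)
(2075 + 568)/(r(-4) - 1797) = (2075 + 568)/(1 - 1797) = 2643/(-1796) = 2643*(-1/1796) = -2643/1796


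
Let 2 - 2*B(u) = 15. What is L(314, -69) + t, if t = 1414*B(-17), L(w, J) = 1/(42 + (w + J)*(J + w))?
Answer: -552075796/60067 ≈ -9191.0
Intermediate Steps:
B(u) = -13/2 (B(u) = 1 - 1/2*15 = 1 - 15/2 = -13/2)
L(w, J) = 1/(42 + (J + w)**2) (L(w, J) = 1/(42 + (J + w)*(J + w)) = 1/(42 + (J + w)**2))
t = -9191 (t = 1414*(-13/2) = -9191)
L(314, -69) + t = 1/(42 + (-69 + 314)**2) - 9191 = 1/(42 + 245**2) - 9191 = 1/(42 + 60025) - 9191 = 1/60067 - 9191 = -552075796/60067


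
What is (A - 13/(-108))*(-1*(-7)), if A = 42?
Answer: 31843/108 ≈ 294.84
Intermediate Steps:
(A - 13/(-108))*(-1*(-7)) = (42 - 13/(-108))*(-1*(-7)) = (42 - 13*(-1/108))*7 = (42 + 13/108)*7 = (4549/108)*7 = 31843/108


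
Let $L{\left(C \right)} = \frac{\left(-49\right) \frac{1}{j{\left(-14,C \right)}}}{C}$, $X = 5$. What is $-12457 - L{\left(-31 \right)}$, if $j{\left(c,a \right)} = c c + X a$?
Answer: $- \frac{15832896}{1271} \approx -12457.0$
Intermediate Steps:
$j{\left(c,a \right)} = c^{2} + 5 a$ ($j{\left(c,a \right)} = c c + 5 a = c^{2} + 5 a$)
$L{\left(C \right)} = - \frac{49}{C \left(196 + 5 C\right)}$ ($L{\left(C \right)} = \frac{\left(-49\right) \frac{1}{\left(-14\right)^{2} + 5 C}}{C} = \frac{\left(-49\right) \frac{1}{196 + 5 C}}{C} = - \frac{49}{C \left(196 + 5 C\right)}$)
$-12457 - L{\left(-31 \right)} = -12457 - - \frac{49}{\left(-31\right) \left(196 + 5 \left(-31\right)\right)} = -12457 - \left(-49\right) \left(- \frac{1}{31}\right) \frac{1}{196 - 155} = -12457 - \left(-49\right) \left(- \frac{1}{31}\right) \frac{1}{41} = -12457 - \frac{49}{1271} = - \frac{15832896}{1271}$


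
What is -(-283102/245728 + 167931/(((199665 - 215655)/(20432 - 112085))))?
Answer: -315174040319377/327432560 ≈ -9.6256e+5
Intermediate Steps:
-(-283102/245728 + 167931/(((199665 - 215655)/(20432 - 112085)))) = -(-283102*1/245728 + 167931/((-15990/(-91653)))) = -(-141551/122864 + 167931/((-15990*(-1/91653)))) = -(-141551/122864 + 167931/(5330/30551)) = -(-141551/122864 + 167931*(30551/5330)) = -(-141551/122864 + 5130459981/5330) = -1*315174040319377/327432560 = -315174040319377/327432560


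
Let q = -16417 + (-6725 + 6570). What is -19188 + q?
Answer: -35760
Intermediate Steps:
q = -16572 (q = -16417 - 155 = -16572)
-19188 + q = -19188 - 16572 = -35760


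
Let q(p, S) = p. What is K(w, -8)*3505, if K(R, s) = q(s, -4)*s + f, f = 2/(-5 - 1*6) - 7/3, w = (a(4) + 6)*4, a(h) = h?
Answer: 7111645/33 ≈ 2.1550e+5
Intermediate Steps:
w = 40 (w = (4 + 6)*4 = 10*4 = 40)
f = -83/33 (f = 2/(-5 - 6) - 7*1/3 = 2/(-11) - 7/3 = 2*(-1/11) - 7/3 = -2/11 - 7/3 = -83/33 ≈ -2.5152)
K(R, s) = -83/33 + s**2 (K(R, s) = s*s - 83/33 = s**2 - 83/33 = -83/33 + s**2)
K(w, -8)*3505 = (-83/33 + (-8)**2)*3505 = (-83/33 + 64)*3505 = (2029/33)*3505 = 7111645/33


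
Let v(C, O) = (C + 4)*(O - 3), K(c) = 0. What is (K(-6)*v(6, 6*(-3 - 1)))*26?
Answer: 0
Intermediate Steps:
v(C, O) = (-3 + O)*(4 + C) (v(C, O) = (4 + C)*(-3 + O) = (-3 + O)*(4 + C))
(K(-6)*v(6, 6*(-3 - 1)))*26 = (0*(-12 - 3*6 + 4*(6*(-3 - 1)) + 6*(6*(-3 - 1))))*26 = (0*(-12 - 18 + 4*(6*(-4)) + 6*(6*(-4))))*26 = (0*(-12 - 18 + 4*(-24) + 6*(-24)))*26 = (0*(-12 - 18 - 96 - 144))*26 = (0*(-270))*26 = 0*26 = 0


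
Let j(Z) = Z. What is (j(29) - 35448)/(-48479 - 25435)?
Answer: 35419/73914 ≈ 0.47919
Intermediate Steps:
(j(29) - 35448)/(-48479 - 25435) = (29 - 35448)/(-48479 - 25435) = -35419/(-73914) = -35419*(-1/73914) = 35419/73914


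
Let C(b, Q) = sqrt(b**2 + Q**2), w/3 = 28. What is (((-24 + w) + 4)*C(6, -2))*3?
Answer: 384*sqrt(10) ≈ 1214.3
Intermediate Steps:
w = 84 (w = 3*28 = 84)
C(b, Q) = sqrt(Q**2 + b**2)
(((-24 + w) + 4)*C(6, -2))*3 = (((-24 + 84) + 4)*sqrt((-2)**2 + 6**2))*3 = ((60 + 4)*sqrt(4 + 36))*3 = (64*sqrt(40))*3 = (64*(2*sqrt(10)))*3 = (128*sqrt(10))*3 = 384*sqrt(10)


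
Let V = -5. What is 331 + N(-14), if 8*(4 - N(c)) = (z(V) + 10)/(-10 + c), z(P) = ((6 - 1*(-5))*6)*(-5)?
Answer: 1000/3 ≈ 333.33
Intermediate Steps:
z(P) = -330 (z(P) = ((6 + 5)*6)*(-5) = (11*6)*(-5) = 66*(-5) = -330)
N(c) = 4 + 40/(-10 + c) (N(c) = 4 - (-330 + 10)/(8*(-10 + c)) = 4 - (-40)/(-10 + c) = 4 + 40/(-10 + c))
331 + N(-14) = 331 + 4*(-14)/(-10 - 14) = 331 + 4*(-14)/(-24) = 331 + 4*(-14)*(-1/24) = 331 + 7/3 = 1000/3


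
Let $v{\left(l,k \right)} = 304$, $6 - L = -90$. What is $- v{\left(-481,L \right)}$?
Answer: $-304$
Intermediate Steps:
$L = 96$ ($L = 6 - -90 = 6 + 90 = 96$)
$- v{\left(-481,L \right)} = \left(-1\right) 304 = -304$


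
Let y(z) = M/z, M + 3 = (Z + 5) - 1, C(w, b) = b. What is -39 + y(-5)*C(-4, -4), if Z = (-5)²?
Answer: -91/5 ≈ -18.200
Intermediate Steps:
Z = 25
M = 26 (M = -3 + ((25 + 5) - 1) = -3 + (30 - 1) = -3 + 29 = 26)
y(z) = 26/z
-39 + y(-5)*C(-4, -4) = -39 + (26/(-5))*(-4) = -39 + (26*(-⅕))*(-4) = -39 - 26/5*(-4) = -39 + 104/5 = -91/5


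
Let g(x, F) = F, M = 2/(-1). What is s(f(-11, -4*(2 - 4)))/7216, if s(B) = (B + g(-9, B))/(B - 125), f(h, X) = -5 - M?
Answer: 3/461824 ≈ 6.4960e-6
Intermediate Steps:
M = -2 (M = 2*(-1) = -2)
f(h, X) = -3 (f(h, X) = -5 - 1*(-2) = -5 + 2 = -3)
s(B) = 2*B/(-125 + B) (s(B) = (B + B)/(B - 125) = (2*B)/(-125 + B) = 2*B/(-125 + B))
s(f(-11, -4*(2 - 4)))/7216 = (2*(-3)/(-125 - 3))/7216 = (2*(-3)/(-128))*(1/7216) = (2*(-3)*(-1/128))*(1/7216) = (3/64)*(1/7216) = 3/461824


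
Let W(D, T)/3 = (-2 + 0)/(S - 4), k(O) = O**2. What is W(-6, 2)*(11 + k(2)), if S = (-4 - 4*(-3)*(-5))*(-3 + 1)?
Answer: -45/62 ≈ -0.72581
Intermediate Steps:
S = 128 (S = (-4 + 12*(-5))*(-2) = (-4 - 60)*(-2) = -64*(-2) = 128)
W(D, T) = -3/62 (W(D, T) = 3*((-2 + 0)/(128 - 4)) = 3*(-2/124) = 3*(-2*1/124) = 3*(-1/62) = -3/62)
W(-6, 2)*(11 + k(2)) = -3*(11 + 2**2)/62 = -3*(11 + 4)/62 = -3/62*15 = -45/62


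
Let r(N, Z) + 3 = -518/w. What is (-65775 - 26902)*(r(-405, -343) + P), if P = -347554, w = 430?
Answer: 6925290122478/215 ≈ 3.2211e+10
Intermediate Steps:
r(N, Z) = -904/215 (r(N, Z) = -3 - 518/430 = -3 - 518*1/430 = -3 - 259/215 = -904/215)
(-65775 - 26902)*(r(-405, -343) + P) = (-65775 - 26902)*(-904/215 - 347554) = -92677*(-74725014/215) = 6925290122478/215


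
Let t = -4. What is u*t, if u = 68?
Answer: -272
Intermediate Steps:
u*t = 68*(-4) = -272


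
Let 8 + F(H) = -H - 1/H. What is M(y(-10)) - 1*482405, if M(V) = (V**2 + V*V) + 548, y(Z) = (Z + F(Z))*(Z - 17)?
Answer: -19543161/50 ≈ -3.9086e+5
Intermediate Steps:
F(H) = -8 - H - 1/H (F(H) = -8 + (-H - 1/H) = -8 - H - 1/H)
y(Z) = (-17 + Z)*(-8 - 1/Z) (y(Z) = (Z + (-8 - Z - 1/Z))*(Z - 17) = (-8 - 1/Z)*(-17 + Z) = (-17 + Z)*(-8 - 1/Z))
M(V) = 548 + 2*V**2 (M(V) = (V**2 + V**2) + 548 = 2*V**2 + 548 = 548 + 2*V**2)
M(y(-10)) - 1*482405 = (548 + 2*(135 - 8*(-10) + 17/(-10))**2) - 1*482405 = (548 + 2*(135 + 80 + 17*(-1/10))**2) - 482405 = (548 + 2*(135 + 80 - 17/10)**2) - 482405 = (548 + 2*(2133/10)**2) - 482405 = (548 + 2*(4549689/100)) - 482405 = (548 + 4549689/50) - 482405 = 4577089/50 - 482405 = -19543161/50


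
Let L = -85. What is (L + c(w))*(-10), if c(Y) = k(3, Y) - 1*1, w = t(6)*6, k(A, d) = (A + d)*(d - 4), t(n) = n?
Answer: -11620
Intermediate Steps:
k(A, d) = (-4 + d)*(A + d) (k(A, d) = (A + d)*(-4 + d) = (-4 + d)*(A + d))
w = 36 (w = 6*6 = 36)
c(Y) = -13 + Y² - Y (c(Y) = (Y² - 4*3 - 4*Y + 3*Y) - 1*1 = (Y² - 12 - 4*Y + 3*Y) - 1 = (-12 + Y² - Y) - 1 = -13 + Y² - Y)
(L + c(w))*(-10) = (-85 + (-13 + 36² - 1*36))*(-10) = (-85 + (-13 + 1296 - 36))*(-10) = (-85 + 1247)*(-10) = 1162*(-10) = -11620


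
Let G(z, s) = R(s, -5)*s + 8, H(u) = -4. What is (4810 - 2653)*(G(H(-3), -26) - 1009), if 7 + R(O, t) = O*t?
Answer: -9057243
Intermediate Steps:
R(O, t) = -7 + O*t
G(z, s) = 8 + s*(-7 - 5*s) (G(z, s) = (-7 + s*(-5))*s + 8 = (-7 - 5*s)*s + 8 = s*(-7 - 5*s) + 8 = 8 + s*(-7 - 5*s))
(4810 - 2653)*(G(H(-3), -26) - 1009) = (4810 - 2653)*((8 - 1*(-26)*(7 + 5*(-26))) - 1009) = 2157*((8 - 1*(-26)*(7 - 130)) - 1009) = 2157*((8 - 1*(-26)*(-123)) - 1009) = 2157*((8 - 3198) - 1009) = 2157*(-3190 - 1009) = 2157*(-4199) = -9057243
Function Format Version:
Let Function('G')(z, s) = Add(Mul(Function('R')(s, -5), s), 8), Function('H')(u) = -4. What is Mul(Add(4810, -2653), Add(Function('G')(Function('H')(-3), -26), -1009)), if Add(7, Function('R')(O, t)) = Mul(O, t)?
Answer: -9057243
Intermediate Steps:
Function('R')(O, t) = Add(-7, Mul(O, t))
Function('G')(z, s) = Add(8, Mul(s, Add(-7, Mul(-5, s)))) (Function('G')(z, s) = Add(Mul(Add(-7, Mul(s, -5)), s), 8) = Add(Mul(Add(-7, Mul(-5, s)), s), 8) = Add(Mul(s, Add(-7, Mul(-5, s))), 8) = Add(8, Mul(s, Add(-7, Mul(-5, s)))))
Mul(Add(4810, -2653), Add(Function('G')(Function('H')(-3), -26), -1009)) = Mul(Add(4810, -2653), Add(Add(8, Mul(-1, -26, Add(7, Mul(5, -26)))), -1009)) = Mul(2157, Add(Add(8, Mul(-1, -26, Add(7, -130))), -1009)) = Mul(2157, Add(Add(8, Mul(-1, -26, -123)), -1009)) = Mul(2157, Add(Add(8, -3198), -1009)) = Mul(2157, Add(-3190, -1009)) = Mul(2157, -4199) = -9057243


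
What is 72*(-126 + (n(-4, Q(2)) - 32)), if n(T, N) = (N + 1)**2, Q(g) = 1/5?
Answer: -281808/25 ≈ -11272.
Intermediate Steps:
Q(g) = 1/5
n(T, N) = (1 + N)**2
72*(-126 + (n(-4, Q(2)) - 32)) = 72*(-126 + ((1 + 1/5)**2 - 32)) = 72*(-126 + ((6/5)**2 - 32)) = 72*(-126 + (36/25 - 32)) = 72*(-126 - 764/25) = 72*(-3914/25) = -281808/25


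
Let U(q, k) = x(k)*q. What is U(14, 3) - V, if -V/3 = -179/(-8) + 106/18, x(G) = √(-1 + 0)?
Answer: 2035/24 + 14*I ≈ 84.792 + 14.0*I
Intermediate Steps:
x(G) = I (x(G) = √(-1) = I)
V = -2035/24 (V = -3*(-179/(-8) + 106/18) = -3*(-179*(-⅛) + 106*(1/18)) = -3*(179/8 + 53/9) = -3*2035/72 = -2035/24 ≈ -84.792)
U(q, k) = I*q
U(14, 3) - V = I*14 - 1*(-2035/24) = 14*I + 2035/24 = 2035/24 + 14*I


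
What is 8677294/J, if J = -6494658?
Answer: -4338647/3247329 ≈ -1.3361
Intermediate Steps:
8677294/J = 8677294/(-6494658) = 8677294*(-1/6494658) = -4338647/3247329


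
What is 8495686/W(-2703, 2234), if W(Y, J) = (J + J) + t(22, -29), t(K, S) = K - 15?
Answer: 8495686/4475 ≈ 1898.5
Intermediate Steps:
t(K, S) = -15 + K
W(Y, J) = 7 + 2*J (W(Y, J) = (J + J) + (-15 + 22) = 2*J + 7 = 7 + 2*J)
8495686/W(-2703, 2234) = 8495686/(7 + 2*2234) = 8495686/(7 + 4468) = 8495686/4475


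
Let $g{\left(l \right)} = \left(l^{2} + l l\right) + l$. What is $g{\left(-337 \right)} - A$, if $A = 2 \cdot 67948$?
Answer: $90905$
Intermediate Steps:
$A = 135896$
$g{\left(l \right)} = l + 2 l^{2}$ ($g{\left(l \right)} = \left(l^{2} + l^{2}\right) + l = 2 l^{2} + l = l + 2 l^{2}$)
$g{\left(-337 \right)} - A = - 337 \left(1 + 2 \left(-337\right)\right) - 135896 = - 337 \left(1 - 674\right) - 135896 = \left(-337\right) \left(-673\right) - 135896 = 226801 - 135896 = 90905$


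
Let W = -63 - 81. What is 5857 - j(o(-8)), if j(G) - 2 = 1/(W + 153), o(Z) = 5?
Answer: 52694/9 ≈ 5854.9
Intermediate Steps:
W = -144
j(G) = 19/9 (j(G) = 2 + 1/(-144 + 153) = 2 + 1/9 = 2 + ⅑ = 19/9)
5857 - j(o(-8)) = 5857 - 1*19/9 = 5857 - 19/9 = 52694/9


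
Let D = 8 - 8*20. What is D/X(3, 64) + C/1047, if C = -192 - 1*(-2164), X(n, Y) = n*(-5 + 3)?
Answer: 28496/1047 ≈ 27.217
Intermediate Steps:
X(n, Y) = -2*n (X(n, Y) = n*(-2) = -2*n)
D = -152 (D = 8 - 160 = -152)
C = 1972 (C = -192 + 2164 = 1972)
D/X(3, 64) + C/1047 = -152/((-2*3)) + 1972/1047 = -152/(-6) + 1972*(1/1047) = -152*(-1/6) + 1972/1047 = 76/3 + 1972/1047 = 28496/1047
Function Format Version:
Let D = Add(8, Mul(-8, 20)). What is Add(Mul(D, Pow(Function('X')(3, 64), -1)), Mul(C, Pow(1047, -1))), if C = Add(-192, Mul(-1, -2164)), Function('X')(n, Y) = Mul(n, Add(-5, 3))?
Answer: Rational(28496, 1047) ≈ 27.217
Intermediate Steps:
Function('X')(n, Y) = Mul(-2, n) (Function('X')(n, Y) = Mul(n, -2) = Mul(-2, n))
D = -152 (D = Add(8, -160) = -152)
C = 1972 (C = Add(-192, 2164) = 1972)
Add(Mul(D, Pow(Function('X')(3, 64), -1)), Mul(C, Pow(1047, -1))) = Add(Mul(-152, Pow(Mul(-2, 3), -1)), Mul(1972, Pow(1047, -1))) = Add(Mul(-152, Pow(-6, -1)), Mul(1972, Rational(1, 1047))) = Add(Mul(-152, Rational(-1, 6)), Rational(1972, 1047)) = Add(Rational(76, 3), Rational(1972, 1047)) = Rational(28496, 1047)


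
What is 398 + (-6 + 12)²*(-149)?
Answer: -4966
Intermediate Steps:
398 + (-6 + 12)²*(-149) = 398 + 6²*(-149) = 398 + 36*(-149) = 398 - 5364 = -4966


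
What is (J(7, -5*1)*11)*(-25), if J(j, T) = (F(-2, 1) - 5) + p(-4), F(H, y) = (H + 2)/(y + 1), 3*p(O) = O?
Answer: 5225/3 ≈ 1741.7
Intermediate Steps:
p(O) = O/3
F(H, y) = (2 + H)/(1 + y)
J(j, T) = -19/3 (J(j, T) = ((2 - 2)/(1 + 1) - 5) + (⅓)*(-4) = (0/2 - 5) - 4/3 = ((½)*0 - 5) - 4/3 = (0 - 5) - 4/3 = -5 - 4/3 = -19/3)
(J(7, -5*1)*11)*(-25) = -19/3*11*(-25) = -209/3*(-25) = 5225/3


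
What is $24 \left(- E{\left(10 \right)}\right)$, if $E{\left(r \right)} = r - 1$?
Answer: $-216$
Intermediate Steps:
$E{\left(r \right)} = -1 + r$
$24 \left(- E{\left(10 \right)}\right) = 24 \left(- (-1 + 10)\right) = 24 \left(\left(-1\right) 9\right) = 24 \left(-9\right) = -216$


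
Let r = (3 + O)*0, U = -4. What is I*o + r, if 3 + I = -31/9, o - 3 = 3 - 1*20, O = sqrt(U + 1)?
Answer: 812/9 ≈ 90.222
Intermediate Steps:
O = I*sqrt(3) (O = sqrt(-4 + 1) = sqrt(-3) = I*sqrt(3) ≈ 1.732*I)
o = -14 (o = 3 + (3 - 1*20) = 3 + (3 - 20) = 3 - 17 = -14)
r = 0 (r = (3 + I*sqrt(3))*0 = 0)
I = -58/9 (I = -3 - 31/9 = -58/9 ≈ -6.4444)
I*o + r = -58/9*(-14) + 0 = 812/9 + 0 = 812/9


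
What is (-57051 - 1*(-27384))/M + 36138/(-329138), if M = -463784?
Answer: -3497844573/76324469096 ≈ -0.045829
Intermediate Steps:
(-57051 - 1*(-27384))/M + 36138/(-329138) = (-57051 - 1*(-27384))/(-463784) + 36138/(-329138) = (-57051 + 27384)*(-1/463784) + 36138*(-1/329138) = -29667*(-1/463784) - 18069/164569 = 29667/463784 - 18069/164569 = -3497844573/76324469096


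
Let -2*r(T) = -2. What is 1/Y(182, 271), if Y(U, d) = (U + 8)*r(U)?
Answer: 1/190 ≈ 0.0052632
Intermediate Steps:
r(T) = 1 (r(T) = -1/2*(-2) = 1)
Y(U, d) = 8 + U (Y(U, d) = (U + 8)*1 = (8 + U)*1 = 8 + U)
1/Y(182, 271) = 1/(8 + 182) = 1/190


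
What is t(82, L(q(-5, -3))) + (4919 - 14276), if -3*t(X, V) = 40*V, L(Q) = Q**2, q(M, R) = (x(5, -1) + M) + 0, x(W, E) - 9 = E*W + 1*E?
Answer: -28231/3 ≈ -9410.3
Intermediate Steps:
x(W, E) = 9 + E + E*W (x(W, E) = 9 + (E*W + 1*E) = 9 + (E*W + E) = 9 + (E + E*W) = 9 + E + E*W)
q(M, R) = 3 + M (q(M, R) = ((9 - 1 - 1*5) + M) + 0 = ((9 - 1 - 5) + M) + 0 = (3 + M) + 0 = 3 + M)
t(X, V) = -40*V/3
t(82, L(q(-5, -3))) + (4919 - 14276) = -40*(3 - 5)**2/3 + (4919 - 14276) = -40/3*(-2)**2 - 9357 = -40/3*4 - 9357 = -160/3 - 9357 = -28231/3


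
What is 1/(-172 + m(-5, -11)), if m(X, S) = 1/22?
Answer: -22/3783 ≈ -0.0058155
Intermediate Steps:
m(X, S) = 1/22
1/(-172 + m(-5, -11)) = 1/(-172 + 1/22) = 1/(-3783/22) = -22/3783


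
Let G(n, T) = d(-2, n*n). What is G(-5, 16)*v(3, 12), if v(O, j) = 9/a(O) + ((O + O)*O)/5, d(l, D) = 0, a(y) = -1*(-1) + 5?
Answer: 0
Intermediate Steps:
a(y) = 6 (a(y) = 1 + 5 = 6)
G(n, T) = 0
v(O, j) = 3/2 + 2*O²/5 (v(O, j) = 9/6 + ((O + O)*O)/5 = 9*(⅙) + ((2*O)*O)*(⅕) = 3/2 + (2*O²)*(⅕) = 3/2 + 2*O²/5)
G(-5, 16)*v(3, 12) = 0*(3/2 + (⅖)*3²) = 0*(3/2 + (⅖)*9) = 0*(3/2 + 18/5) = 0*(51/10) = 0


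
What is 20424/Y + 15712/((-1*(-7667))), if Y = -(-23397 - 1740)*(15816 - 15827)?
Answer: 126905672/64241793 ≈ 1.9754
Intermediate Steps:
Y = -276507 (Y = -(-25137)*(-11) = -1*276507 = -276507)
20424/Y + 15712/((-1*(-7667))) = 20424/(-276507) + 15712/((-1*(-7667))) = 20424*(-1/276507) + 15712/7667 = -6808/92169 + 15712*(1/7667) = -6808/92169 + 15712/7667 = 126905672/64241793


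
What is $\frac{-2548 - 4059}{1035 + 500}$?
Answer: $- \frac{6607}{1535} \approx -4.3042$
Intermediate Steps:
$\frac{-2548 - 4059}{1035 + 500} = - \frac{6607}{1535}$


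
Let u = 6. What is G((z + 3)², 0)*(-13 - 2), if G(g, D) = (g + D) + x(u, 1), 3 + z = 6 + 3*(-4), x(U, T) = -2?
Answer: -510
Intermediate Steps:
z = -9 (z = -3 + (6 + 3*(-4)) = -3 + (6 - 12) = -3 - 6 = -9)
G(g, D) = -2 + D + g (G(g, D) = (g + D) - 2 = (D + g) - 2 = -2 + D + g)
G((z + 3)², 0)*(-13 - 2) = (-2 + 0 + (-9 + 3)²)*(-13 - 2) = (-2 + 0 + (-6)²)*(-15) = (-2 + 0 + 36)*(-15) = 34*(-15) = -510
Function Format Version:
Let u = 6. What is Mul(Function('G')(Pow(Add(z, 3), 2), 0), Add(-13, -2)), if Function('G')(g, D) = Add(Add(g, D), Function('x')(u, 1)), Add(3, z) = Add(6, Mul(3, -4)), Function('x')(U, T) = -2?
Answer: -510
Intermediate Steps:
z = -9 (z = Add(-3, Add(6, Mul(3, -4))) = Add(-3, Add(6, -12)) = Add(-3, -6) = -9)
Function('G')(g, D) = Add(-2, D, g) (Function('G')(g, D) = Add(Add(g, D), -2) = Add(Add(D, g), -2) = Add(-2, D, g))
Mul(Function('G')(Pow(Add(z, 3), 2), 0), Add(-13, -2)) = Mul(Add(-2, 0, Pow(Add(-9, 3), 2)), Add(-13, -2)) = Mul(Add(-2, 0, Pow(-6, 2)), -15) = Mul(Add(-2, 0, 36), -15) = Mul(34, -15) = -510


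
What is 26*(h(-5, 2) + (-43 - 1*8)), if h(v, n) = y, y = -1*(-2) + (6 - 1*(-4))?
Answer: -1014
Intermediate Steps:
y = 12 (y = 2 + (6 + 4) = 2 + 10 = 12)
h(v, n) = 12
26*(h(-5, 2) + (-43 - 1*8)) = 26*(12 + (-43 - 1*8)) = 26*(12 + (-43 - 8)) = 26*(12 - 51) = 26*(-39) = -1014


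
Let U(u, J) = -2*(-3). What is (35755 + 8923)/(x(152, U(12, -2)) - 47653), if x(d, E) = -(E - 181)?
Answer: -22339/23739 ≈ -0.94103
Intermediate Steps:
U(u, J) = 6
x(d, E) = 181 - E (x(d, E) = -(-181 + E) = 181 - E)
(35755 + 8923)/(x(152, U(12, -2)) - 47653) = (35755 + 8923)/((181 - 1*6) - 47653) = 44678/((181 - 6) - 47653) = 44678/(175 - 47653) = 44678/(-47478) = 44678*(-1/47478) = -22339/23739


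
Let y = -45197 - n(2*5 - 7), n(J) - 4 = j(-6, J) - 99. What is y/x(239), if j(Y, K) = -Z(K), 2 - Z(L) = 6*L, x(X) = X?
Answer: -45118/239 ≈ -188.78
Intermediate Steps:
Z(L) = 2 - 6*L
j(Y, K) = -2 + 6*K (j(Y, K) = -(2 - 6*K) = -2 + 6*K)
n(J) = -97 + 6*J (n(J) = 4 + ((-2 + 6*J) - 99) = 4 + (-101 + 6*J) = -97 + 6*J)
y = -45118 (y = -45197 - (-97 + 6*(2*5 - 7)) = -45197 - (-97 + 6*(10 - 7)) = -45197 - (-97 + 6*3) = -45197 - (-97 + 18) = -45197 - 1*(-79) = -45197 + 79 = -45118)
y/x(239) = -45118/239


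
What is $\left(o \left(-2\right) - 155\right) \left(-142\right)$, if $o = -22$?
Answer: $15762$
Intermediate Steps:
$\left(o \left(-2\right) - 155\right) \left(-142\right) = \left(\left(-22\right) \left(-2\right) - 155\right) \left(-142\right) = \left(44 - 155\right) \left(-142\right) = \left(-111\right) \left(-142\right) = 15762$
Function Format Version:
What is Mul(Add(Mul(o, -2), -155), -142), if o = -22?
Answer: 15762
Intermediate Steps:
Mul(Add(Mul(o, -2), -155), -142) = Mul(Add(Mul(-22, -2), -155), -142) = Mul(Add(44, -155), -142) = Mul(-111, -142) = 15762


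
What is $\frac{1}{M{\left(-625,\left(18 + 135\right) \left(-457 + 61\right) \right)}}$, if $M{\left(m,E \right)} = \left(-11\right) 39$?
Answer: $- \frac{1}{429} \approx -0.002331$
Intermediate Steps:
$M{\left(m,E \right)} = -429$
$\frac{1}{M{\left(-625,\left(18 + 135\right) \left(-457 + 61\right) \right)}} = \frac{1}{-429} = - \frac{1}{429}$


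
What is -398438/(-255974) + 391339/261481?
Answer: 102178287932/33466168747 ≈ 3.0532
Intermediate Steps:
-398438/(-255974) + 391339/261481 = -398438*(-1/255974) + 391339*(1/261481) = 199219/127987 + 391339/261481 = 102178287932/33466168747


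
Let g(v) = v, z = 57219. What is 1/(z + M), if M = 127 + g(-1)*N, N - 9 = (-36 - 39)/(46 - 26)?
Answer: 4/229363 ≈ 1.7440e-5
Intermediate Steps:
N = 21/4 (N = 9 + (-36 - 39)/(46 - 26) = 9 - 75/20 = 9 - 75*1/20 = 9 - 15/4 = 21/4 ≈ 5.2500)
M = 487/4 (M = 127 - 1*21/4 = 127 - 21/4 = 487/4 ≈ 121.75)
1/(z + M) = 1/(57219 + 487/4) = 1/(229363/4) = 4/229363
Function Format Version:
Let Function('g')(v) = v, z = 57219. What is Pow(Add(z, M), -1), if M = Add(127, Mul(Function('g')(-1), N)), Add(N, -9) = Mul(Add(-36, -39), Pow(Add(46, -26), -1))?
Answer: Rational(4, 229363) ≈ 1.7440e-5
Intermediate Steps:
N = Rational(21, 4) (N = Add(9, Mul(Add(-36, -39), Pow(Add(46, -26), -1))) = Add(9, Mul(-75, Pow(20, -1))) = Add(9, Mul(-75, Rational(1, 20))) = Add(9, Rational(-15, 4)) = Rational(21, 4) ≈ 5.2500)
M = Rational(487, 4) (M = Add(127, Mul(-1, Rational(21, 4))) = Add(127, Rational(-21, 4)) = Rational(487, 4) ≈ 121.75)
Pow(Add(z, M), -1) = Pow(Add(57219, Rational(487, 4)), -1) = Pow(Rational(229363, 4), -1) = Rational(4, 229363)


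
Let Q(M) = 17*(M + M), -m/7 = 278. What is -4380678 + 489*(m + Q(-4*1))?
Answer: -5398776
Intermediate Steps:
m = -1946 (m = -7*278 = -1946)
Q(M) = 34*M (Q(M) = 17*(2*M) = 34*M)
-4380678 + 489*(m + Q(-4*1)) = -4380678 + 489*(-1946 + 34*(-4*1)) = -4380678 + 489*(-1946 + 34*(-4)) = -4380678 + 489*(-1946 - 136) = -4380678 + 489*(-2082) = -4380678 - 1018098 = -5398776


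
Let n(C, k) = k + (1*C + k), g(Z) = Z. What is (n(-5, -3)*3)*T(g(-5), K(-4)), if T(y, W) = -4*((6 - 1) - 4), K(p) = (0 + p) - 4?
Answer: 132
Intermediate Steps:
K(p) = -4 + p (K(p) = p - 4 = -4 + p)
n(C, k) = C + 2*k (n(C, k) = k + (C + k) = C + 2*k)
T(y, W) = -4 (T(y, W) = -4*(5 - 4) = -4*1 = -4)
(n(-5, -3)*3)*T(g(-5), K(-4)) = ((-5 + 2*(-3))*3)*(-4) = ((-5 - 6)*3)*(-4) = -11*3*(-4) = -33*(-4) = 132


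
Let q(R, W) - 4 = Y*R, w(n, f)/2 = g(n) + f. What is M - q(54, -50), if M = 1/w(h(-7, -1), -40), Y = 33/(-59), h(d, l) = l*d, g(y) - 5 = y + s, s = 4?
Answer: 74149/2832 ≈ 26.183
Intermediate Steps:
g(y) = 9 + y (g(y) = 5 + (y + 4) = 5 + (4 + y) = 9 + y)
h(d, l) = d*l
w(n, f) = 18 + 2*f + 2*n (w(n, f) = 2*((9 + n) + f) = 2*(9 + f + n) = 18 + 2*f + 2*n)
Y = -33/59 (Y = 33*(-1/59) = -33/59 ≈ -0.55932)
q(R, W) = 4 - 33*R/59
M = -1/48 (M = 1/(18 + 2*(-40) + 2*(-7*(-1))) = 1/(18 - 80 + 2*7) = 1/(18 - 80 + 14) = 1/(-48) = -1/48 ≈ -0.020833)
M - q(54, -50) = -1/48 - (4 - 33/59*54) = -1/48 - (4 - 1782/59) = -1/48 - 1*(-1546/59) = -1/48 + 1546/59 = 74149/2832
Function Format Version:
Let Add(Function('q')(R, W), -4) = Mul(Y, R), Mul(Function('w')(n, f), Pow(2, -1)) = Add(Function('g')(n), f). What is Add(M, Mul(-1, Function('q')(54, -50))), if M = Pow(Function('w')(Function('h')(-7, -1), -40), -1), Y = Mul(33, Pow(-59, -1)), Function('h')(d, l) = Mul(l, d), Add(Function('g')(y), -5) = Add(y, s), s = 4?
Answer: Rational(74149, 2832) ≈ 26.183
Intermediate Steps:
Function('g')(y) = Add(9, y) (Function('g')(y) = Add(5, Add(y, 4)) = Add(5, Add(4, y)) = Add(9, y))
Function('h')(d, l) = Mul(d, l)
Function('w')(n, f) = Add(18, Mul(2, f), Mul(2, n)) (Function('w')(n, f) = Mul(2, Add(Add(9, n), f)) = Mul(2, Add(9, f, n)) = Add(18, Mul(2, f), Mul(2, n)))
Y = Rational(-33, 59) (Y = Mul(33, Rational(-1, 59)) = Rational(-33, 59) ≈ -0.55932)
Function('q')(R, W) = Add(4, Mul(Rational(-33, 59), R))
M = Rational(-1, 48) (M = Pow(Add(18, Mul(2, -40), Mul(2, Mul(-7, -1))), -1) = Pow(Add(18, -80, Mul(2, 7)), -1) = Pow(Add(18, -80, 14), -1) = Pow(-48, -1) = Rational(-1, 48) ≈ -0.020833)
Add(M, Mul(-1, Function('q')(54, -50))) = Add(Rational(-1, 48), Mul(-1, Add(4, Mul(Rational(-33, 59), 54)))) = Add(Rational(-1, 48), Mul(-1, Add(4, Rational(-1782, 59)))) = Add(Rational(-1, 48), Mul(-1, Rational(-1546, 59))) = Add(Rational(-1, 48), Rational(1546, 59)) = Rational(74149, 2832)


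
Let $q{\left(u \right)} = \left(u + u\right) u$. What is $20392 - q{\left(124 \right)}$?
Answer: $-10360$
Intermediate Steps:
$q{\left(u \right)} = 2 u^{2}$ ($q{\left(u \right)} = 2 u u = 2 u^{2}$)
$20392 - q{\left(124 \right)} = 20392 - 2 \cdot 124^{2} = 20392 - 2 \cdot 15376 = 20392 - 30752 = -10360$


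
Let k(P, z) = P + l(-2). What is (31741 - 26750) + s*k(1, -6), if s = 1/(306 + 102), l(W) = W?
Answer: 2036327/408 ≈ 4991.0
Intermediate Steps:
s = 1/408 ≈ 0.0024510
k(P, z) = -2 + P (k(P, z) = P - 2 = -2 + P)
(31741 - 26750) + s*k(1, -6) = (31741 - 26750) + (-2 + 1)/408 = 4991 + (1/408)*(-1) = 4991 - 1/408 = 2036327/408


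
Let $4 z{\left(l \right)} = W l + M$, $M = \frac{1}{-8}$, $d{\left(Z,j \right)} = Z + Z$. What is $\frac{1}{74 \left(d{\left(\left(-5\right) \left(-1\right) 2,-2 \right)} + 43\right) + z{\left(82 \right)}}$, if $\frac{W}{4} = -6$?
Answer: $\frac{32}{133439} \approx 0.00023981$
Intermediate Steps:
$W = -24$ ($W = 4 \left(-6\right) = -24$)
$d{\left(Z,j \right)} = 2 Z$
$M = - \frac{1}{8} \approx -0.125$
$z{\left(l \right)} = - \frac{1}{32} - 6 l$ ($z{\left(l \right)} = \frac{- 24 l - \frac{1}{8}}{4} = \frac{- \frac{1}{8} - 24 l}{4} = - \frac{1}{32} - 6 l$)
$\frac{1}{74 \left(d{\left(\left(-5\right) \left(-1\right) 2,-2 \right)} + 43\right) + z{\left(82 \right)}} = \frac{1}{74 \left(2 \left(-5\right) \left(-1\right) 2 + 43\right) - \frac{15745}{32}} = \frac{1}{74 \left(2 \cdot 5 \cdot 2 + 43\right) - \frac{15745}{32}} = \frac{1}{74 \left(2 \cdot 10 + 43\right) - \frac{15745}{32}} = \frac{1}{74 \left(20 + 43\right) - \frac{15745}{32}} = \frac{1}{74 \cdot 63 - \frac{15745}{32}} = \frac{1}{4662 - \frac{15745}{32}} = \frac{1}{\frac{133439}{32}} = \frac{32}{133439}$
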